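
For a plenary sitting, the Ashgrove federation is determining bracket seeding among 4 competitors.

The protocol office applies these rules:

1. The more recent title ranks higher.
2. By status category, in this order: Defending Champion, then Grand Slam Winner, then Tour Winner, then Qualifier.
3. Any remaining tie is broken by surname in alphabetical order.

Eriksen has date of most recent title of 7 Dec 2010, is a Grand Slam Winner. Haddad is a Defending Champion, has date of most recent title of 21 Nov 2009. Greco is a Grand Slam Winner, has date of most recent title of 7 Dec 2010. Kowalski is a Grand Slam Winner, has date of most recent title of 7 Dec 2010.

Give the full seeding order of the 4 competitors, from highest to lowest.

By date of most recent title (later first): Eriksen, Greco and Kowalski (each 7 Dec 2010); then Haddad (21 Nov 2009).
Eriksen, Greco and Kowalski are each Grand Slam Winner, so the next rule applies.
Among Eriksen, Greco and Kowalski, alphabetically by surname: Eriksen before Greco before Kowalski.
Full order: Eriksen, Greco, Kowalski, Haddad.

Eriksen, Greco, Kowalski, Haddad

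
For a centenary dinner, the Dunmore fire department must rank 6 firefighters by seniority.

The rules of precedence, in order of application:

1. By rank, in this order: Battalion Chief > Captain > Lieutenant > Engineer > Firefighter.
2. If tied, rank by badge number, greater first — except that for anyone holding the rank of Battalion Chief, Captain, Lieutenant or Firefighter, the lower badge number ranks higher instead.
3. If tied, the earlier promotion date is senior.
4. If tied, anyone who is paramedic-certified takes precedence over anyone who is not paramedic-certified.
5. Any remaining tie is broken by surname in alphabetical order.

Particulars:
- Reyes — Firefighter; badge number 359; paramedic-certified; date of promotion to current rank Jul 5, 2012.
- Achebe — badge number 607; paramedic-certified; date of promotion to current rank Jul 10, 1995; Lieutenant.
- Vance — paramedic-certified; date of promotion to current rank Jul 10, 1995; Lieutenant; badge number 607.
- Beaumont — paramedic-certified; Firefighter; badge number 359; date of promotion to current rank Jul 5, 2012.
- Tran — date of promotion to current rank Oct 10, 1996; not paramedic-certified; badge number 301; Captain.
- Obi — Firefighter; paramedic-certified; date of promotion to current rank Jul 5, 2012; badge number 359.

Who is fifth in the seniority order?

By rank: Tran (Captain); then Achebe and Vance (Lieutenant); then Beaumont, Obi and Reyes (Firefighter).
Achebe and Vance both have badge number 607, so the next rule applies.
Achebe and Vance both have date of promotion to current rank Jul 10, 1995, so the next rule applies.
Achebe and Vance are each paramedic-certified, so the next rule applies.
Among Achebe and Vance, alphabetically by surname: Achebe before Vance.
Beaumont, Obi and Reyes all have badge number 359, so the next rule applies.
Beaumont, Obi and Reyes all have date of promotion to current rank Jul 5, 2012, so the next rule applies.
Beaumont, Obi and Reyes are each paramedic-certified, so the next rule applies.
Among Beaumont, Obi and Reyes, alphabetically by surname: Beaumont before Obi before Reyes.
Order: Tran, Achebe, Vance, Beaumont, Obi, Reyes.

Obi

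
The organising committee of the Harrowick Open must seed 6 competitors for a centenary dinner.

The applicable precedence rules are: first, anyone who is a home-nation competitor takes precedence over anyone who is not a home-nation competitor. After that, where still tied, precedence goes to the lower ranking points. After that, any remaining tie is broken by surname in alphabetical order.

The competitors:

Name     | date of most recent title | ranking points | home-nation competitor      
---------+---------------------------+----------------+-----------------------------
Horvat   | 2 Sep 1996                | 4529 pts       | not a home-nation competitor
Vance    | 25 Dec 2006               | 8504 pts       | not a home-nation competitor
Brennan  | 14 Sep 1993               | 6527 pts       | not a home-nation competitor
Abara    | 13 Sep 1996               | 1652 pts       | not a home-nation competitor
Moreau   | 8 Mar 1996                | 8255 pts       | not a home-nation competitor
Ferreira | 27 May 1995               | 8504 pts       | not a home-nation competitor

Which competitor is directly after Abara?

Horvat

By the first rule: Abara, Horvat, Brennan, Moreau, Ferreira and Vance (each not a home-nation competitor).
Among Abara, Horvat, Brennan, Moreau, Ferreira and Vance, by ranking points (lower first): Abara (1652 pts) before Horvat (4529 pts) before Brennan (6527 pts) before Moreau (8255 pts) before Ferreira and Vance (8504 pts).
Among Ferreira and Vance, alphabetically by surname: Ferreira before Vance.
Order: Abara, Horvat, Brennan, Moreau, Ferreira, Vance.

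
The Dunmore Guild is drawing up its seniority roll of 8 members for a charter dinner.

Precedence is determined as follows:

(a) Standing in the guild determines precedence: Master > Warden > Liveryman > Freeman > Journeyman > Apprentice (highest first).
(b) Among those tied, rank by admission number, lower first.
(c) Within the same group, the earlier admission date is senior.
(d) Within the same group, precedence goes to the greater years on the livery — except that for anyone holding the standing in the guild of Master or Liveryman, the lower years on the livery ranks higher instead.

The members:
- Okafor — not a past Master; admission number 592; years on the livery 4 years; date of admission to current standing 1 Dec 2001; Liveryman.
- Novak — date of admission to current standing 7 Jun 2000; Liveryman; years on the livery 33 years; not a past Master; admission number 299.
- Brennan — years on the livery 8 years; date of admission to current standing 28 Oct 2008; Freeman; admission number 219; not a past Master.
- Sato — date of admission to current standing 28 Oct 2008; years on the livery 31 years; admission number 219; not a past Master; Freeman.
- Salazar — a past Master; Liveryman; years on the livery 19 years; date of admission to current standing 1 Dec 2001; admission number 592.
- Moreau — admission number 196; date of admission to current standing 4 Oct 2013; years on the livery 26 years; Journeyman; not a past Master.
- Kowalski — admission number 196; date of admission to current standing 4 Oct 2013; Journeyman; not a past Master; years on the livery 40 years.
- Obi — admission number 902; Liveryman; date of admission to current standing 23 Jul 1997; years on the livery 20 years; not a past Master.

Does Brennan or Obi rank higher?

By standing in the guild: Novak, Okafor, Salazar and Obi (Liveryman); then Sato and Brennan (Freeman); then Kowalski and Moreau (Journeyman).
Among Novak, Okafor, Salazar and Obi, by admission number (lower first): Novak (299) before Okafor and Salazar (592) before Obi (902).
Okafor and Salazar both have date of admission to current standing 1 Dec 2001, so the next rule applies.
Among Okafor and Salazar, by years on the livery (lower first) (reversed rule for this group): Okafor (4 years) before Salazar (19 years).
Sato and Brennan both have admission number 219, so the next rule applies.
Sato and Brennan both have date of admission to current standing 28 Oct 2008, so the next rule applies.
Among Sato and Brennan, by years on the livery (higher first): Sato (31 years) before Brennan (8 years).
Kowalski and Moreau both have admission number 196, so the next rule applies.
Kowalski and Moreau both have date of admission to current standing 4 Oct 2013, so the next rule applies.
Among Kowalski and Moreau, by years on the livery (higher first): Kowalski (40 years) before Moreau (26 years).
So Obi takes precedence.

Obi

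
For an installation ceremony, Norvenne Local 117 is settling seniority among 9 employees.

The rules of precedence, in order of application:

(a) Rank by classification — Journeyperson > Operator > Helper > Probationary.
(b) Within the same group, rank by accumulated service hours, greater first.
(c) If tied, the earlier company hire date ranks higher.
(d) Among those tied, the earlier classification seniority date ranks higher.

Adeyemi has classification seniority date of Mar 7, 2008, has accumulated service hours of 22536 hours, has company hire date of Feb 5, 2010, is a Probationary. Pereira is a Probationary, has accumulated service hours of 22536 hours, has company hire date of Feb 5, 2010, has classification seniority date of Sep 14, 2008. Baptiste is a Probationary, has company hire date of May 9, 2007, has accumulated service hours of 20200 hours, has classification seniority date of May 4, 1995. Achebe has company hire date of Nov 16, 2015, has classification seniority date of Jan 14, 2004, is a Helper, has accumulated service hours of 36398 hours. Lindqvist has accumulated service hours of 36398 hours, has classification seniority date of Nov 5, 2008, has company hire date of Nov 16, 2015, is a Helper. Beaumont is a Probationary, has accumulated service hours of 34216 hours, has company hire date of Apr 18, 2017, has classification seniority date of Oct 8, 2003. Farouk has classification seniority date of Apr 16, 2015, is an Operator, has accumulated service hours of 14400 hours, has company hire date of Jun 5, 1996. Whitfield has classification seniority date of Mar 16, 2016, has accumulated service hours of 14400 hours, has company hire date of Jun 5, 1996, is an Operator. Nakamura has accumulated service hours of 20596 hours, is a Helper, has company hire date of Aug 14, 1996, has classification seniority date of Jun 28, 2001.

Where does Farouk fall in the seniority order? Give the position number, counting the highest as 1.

By classification: Farouk and Whitfield (Operator); then Achebe, Lindqvist and Nakamura (Helper); then Beaumont, Adeyemi, Pereira and Baptiste (Probationary).
Farouk and Whitfield both have accumulated service hours 14400 hours, so the next rule applies.
Farouk and Whitfield both have company hire date Jun 5, 1996, so the next rule applies.
Among Farouk and Whitfield, by classification seniority date (earlier first): Farouk (Apr 16, 2015) before Whitfield (Mar 16, 2016).
Among Achebe, Lindqvist and Nakamura, by accumulated service hours (higher first): Achebe and Lindqvist (36398 hours) before Nakamura (20596 hours).
Achebe and Lindqvist both have company hire date Nov 16, 2015, so the next rule applies.
Among Achebe and Lindqvist, by classification seniority date (earlier first): Achebe (Jan 14, 2004) before Lindqvist (Nov 5, 2008).
Among Beaumont, Adeyemi, Pereira and Baptiste, by accumulated service hours (higher first): Beaumont (34216 hours) before Adeyemi and Pereira (22536 hours) before Baptiste (20200 hours).
Adeyemi and Pereira both have company hire date Feb 5, 2010, so the next rule applies.
Among Adeyemi and Pereira, by classification seniority date (earlier first): Adeyemi (Mar 7, 2008) before Pereira (Sep 14, 2008).
Order: Farouk, Whitfield, Achebe, Lindqvist, Nakamura, Beaumont, Adeyemi, Pereira, Baptiste. So position 1.

1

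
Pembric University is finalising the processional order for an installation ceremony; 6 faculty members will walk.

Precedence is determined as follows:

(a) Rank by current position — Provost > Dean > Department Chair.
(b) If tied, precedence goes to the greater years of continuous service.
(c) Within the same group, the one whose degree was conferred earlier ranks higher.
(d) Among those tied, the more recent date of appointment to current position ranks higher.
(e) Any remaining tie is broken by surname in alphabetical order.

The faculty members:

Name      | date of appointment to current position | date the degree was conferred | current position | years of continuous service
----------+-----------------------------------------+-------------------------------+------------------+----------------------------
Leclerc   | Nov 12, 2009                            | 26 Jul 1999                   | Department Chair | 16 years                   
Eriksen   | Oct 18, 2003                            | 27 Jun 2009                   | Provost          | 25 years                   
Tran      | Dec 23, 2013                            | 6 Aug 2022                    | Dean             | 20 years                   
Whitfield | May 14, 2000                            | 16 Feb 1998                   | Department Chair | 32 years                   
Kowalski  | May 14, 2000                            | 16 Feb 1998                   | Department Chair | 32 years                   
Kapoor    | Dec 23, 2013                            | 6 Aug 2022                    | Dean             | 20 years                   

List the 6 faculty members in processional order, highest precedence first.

By current position: Eriksen (Provost); then Kapoor and Tran (Dean); then Kowalski, Whitfield and Leclerc (Department Chair).
Kapoor and Tran both have years of continuous service 20 years, so the next rule applies.
Kapoor and Tran both have date the degree was conferred 6 Aug 2022, so the next rule applies.
Kapoor and Tran both have date of appointment to current position Dec 23, 2013, so the next rule applies.
Among Kapoor and Tran, alphabetically by surname: Kapoor before Tran.
Among Kowalski, Whitfield and Leclerc, by years of continuous service (higher first): Kowalski and Whitfield (32 years) before Leclerc (16 years).
Kowalski and Whitfield both have date the degree was conferred 16 Feb 1998, so the next rule applies.
Kowalski and Whitfield both have date of appointment to current position May 14, 2000, so the next rule applies.
Among Kowalski and Whitfield, alphabetically by surname: Kowalski before Whitfield.
Full order: Eriksen, Kapoor, Tran, Kowalski, Whitfield, Leclerc.

Eriksen, Kapoor, Tran, Kowalski, Whitfield, Leclerc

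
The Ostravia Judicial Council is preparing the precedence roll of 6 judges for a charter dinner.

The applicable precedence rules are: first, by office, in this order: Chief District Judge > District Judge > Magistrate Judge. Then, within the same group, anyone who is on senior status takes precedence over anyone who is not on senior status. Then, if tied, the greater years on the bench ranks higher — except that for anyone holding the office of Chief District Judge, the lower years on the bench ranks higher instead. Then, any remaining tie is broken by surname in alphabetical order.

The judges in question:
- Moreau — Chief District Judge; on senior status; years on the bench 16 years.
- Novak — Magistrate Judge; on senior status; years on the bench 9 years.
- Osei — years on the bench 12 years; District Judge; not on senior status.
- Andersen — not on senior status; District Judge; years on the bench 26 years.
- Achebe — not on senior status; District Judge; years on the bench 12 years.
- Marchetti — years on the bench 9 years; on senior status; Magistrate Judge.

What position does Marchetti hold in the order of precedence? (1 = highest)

5

By office: Moreau (Chief District Judge); then Andersen, Achebe and Osei (District Judge); then Marchetti and Novak (Magistrate Judge).
Andersen, Achebe and Osei are each not on senior status, so the next rule applies.
Among Andersen, Achebe and Osei, by years on the bench (higher first): Andersen (26 years) before Achebe and Osei (12 years).
Among Achebe and Osei, alphabetically by surname: Achebe before Osei.
Marchetti and Novak are each on senior status, so the next rule applies.
Marchetti and Novak both have years on the bench 9 years, so the next rule applies.
Among Marchetti and Novak, alphabetically by surname: Marchetti before Novak.
Order: Moreau, Andersen, Achebe, Osei, Marchetti, Novak. So position 5.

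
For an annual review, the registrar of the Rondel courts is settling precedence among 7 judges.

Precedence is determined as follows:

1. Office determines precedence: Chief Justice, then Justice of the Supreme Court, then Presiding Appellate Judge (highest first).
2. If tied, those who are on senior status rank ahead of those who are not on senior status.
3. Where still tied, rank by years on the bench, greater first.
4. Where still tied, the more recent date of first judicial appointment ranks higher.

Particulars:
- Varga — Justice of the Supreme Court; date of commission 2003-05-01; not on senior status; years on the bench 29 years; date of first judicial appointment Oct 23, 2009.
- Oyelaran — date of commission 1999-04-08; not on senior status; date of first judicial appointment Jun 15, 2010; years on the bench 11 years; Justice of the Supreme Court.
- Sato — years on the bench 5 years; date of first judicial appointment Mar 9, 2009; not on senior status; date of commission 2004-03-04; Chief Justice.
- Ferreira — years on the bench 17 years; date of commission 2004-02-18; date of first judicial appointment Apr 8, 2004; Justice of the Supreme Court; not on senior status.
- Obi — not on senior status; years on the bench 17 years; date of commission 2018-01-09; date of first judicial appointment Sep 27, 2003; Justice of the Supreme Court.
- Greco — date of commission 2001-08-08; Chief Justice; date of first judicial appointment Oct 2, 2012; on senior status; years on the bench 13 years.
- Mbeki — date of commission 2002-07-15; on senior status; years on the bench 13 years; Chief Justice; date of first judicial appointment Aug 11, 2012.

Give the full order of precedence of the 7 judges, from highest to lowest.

Greco, Mbeki, Sato, Varga, Ferreira, Obi, Oyelaran

By office: Greco, Mbeki and Sato (Chief Justice); then Varga, Ferreira, Obi and Oyelaran (Justice of the Supreme Court).
Among Greco, Mbeki and Sato, on senior status before not on senior status: Greco and Mbeki (on senior status) before Sato (not on senior status).
Greco and Mbeki both have years on the bench 13 years, so the next rule applies.
Among Greco and Mbeki, by date of first judicial appointment (later first): Greco (Oct 2, 2012) before Mbeki (Aug 11, 2012).
Varga, Ferreira, Obi and Oyelaran are each not on senior status, so the next rule applies.
Among Varga, Ferreira, Obi and Oyelaran, by years on the bench (higher first): Varga (29 years) before Ferreira and Obi (17 years) before Oyelaran (11 years).
Among Ferreira and Obi, by date of first judicial appointment (later first): Ferreira (Apr 8, 2004) before Obi (Sep 27, 2003).
Full order: Greco, Mbeki, Sato, Varga, Ferreira, Obi, Oyelaran.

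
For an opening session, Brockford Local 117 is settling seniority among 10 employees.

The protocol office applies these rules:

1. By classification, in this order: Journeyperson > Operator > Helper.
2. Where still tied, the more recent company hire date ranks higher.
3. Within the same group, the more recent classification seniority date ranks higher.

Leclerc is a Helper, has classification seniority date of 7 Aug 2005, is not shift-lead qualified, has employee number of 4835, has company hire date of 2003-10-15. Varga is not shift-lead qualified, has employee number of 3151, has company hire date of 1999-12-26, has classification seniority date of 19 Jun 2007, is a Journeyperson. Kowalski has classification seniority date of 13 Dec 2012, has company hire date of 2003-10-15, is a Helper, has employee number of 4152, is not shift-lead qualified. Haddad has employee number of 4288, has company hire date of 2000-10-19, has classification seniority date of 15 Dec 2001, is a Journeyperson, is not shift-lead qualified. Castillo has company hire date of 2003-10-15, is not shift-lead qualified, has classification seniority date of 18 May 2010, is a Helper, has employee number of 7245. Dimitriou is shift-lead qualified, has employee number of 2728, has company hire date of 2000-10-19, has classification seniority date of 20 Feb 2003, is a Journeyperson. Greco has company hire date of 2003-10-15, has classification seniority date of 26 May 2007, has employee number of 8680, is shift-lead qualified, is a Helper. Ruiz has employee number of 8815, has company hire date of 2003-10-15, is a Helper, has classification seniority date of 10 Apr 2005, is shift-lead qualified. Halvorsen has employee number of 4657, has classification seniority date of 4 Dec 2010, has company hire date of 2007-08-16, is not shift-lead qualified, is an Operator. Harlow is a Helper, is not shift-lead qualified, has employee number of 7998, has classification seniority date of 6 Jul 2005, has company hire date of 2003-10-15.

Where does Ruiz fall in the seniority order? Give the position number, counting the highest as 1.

10

By classification: Dimitriou, Haddad and Varga (Journeyperson); then Halvorsen (Operator); then Kowalski, Castillo, Greco, Leclerc, Harlow and Ruiz (Helper).
Among Dimitriou, Haddad and Varga, by company hire date (later first): Dimitriou and Haddad (2000-10-19) before Varga (1999-12-26).
Among Dimitriou and Haddad, by classification seniority date (later first): Dimitriou (20 Feb 2003) before Haddad (15 Dec 2001).
Kowalski, Castillo, Greco, Leclerc, Harlow and Ruiz all have company hire date 2003-10-15, so the next rule applies.
Among Kowalski, Castillo, Greco, Leclerc, Harlow and Ruiz, by classification seniority date (later first): Kowalski (13 Dec 2012) before Castillo (18 May 2010) before Greco (26 May 2007) before Leclerc (7 Aug 2005) before Harlow (6 Jul 2005) before Ruiz (10 Apr 2005).
Order: Dimitriou, Haddad, Varga, Halvorsen, Kowalski, Castillo, Greco, Leclerc, Harlow, Ruiz. So position 10.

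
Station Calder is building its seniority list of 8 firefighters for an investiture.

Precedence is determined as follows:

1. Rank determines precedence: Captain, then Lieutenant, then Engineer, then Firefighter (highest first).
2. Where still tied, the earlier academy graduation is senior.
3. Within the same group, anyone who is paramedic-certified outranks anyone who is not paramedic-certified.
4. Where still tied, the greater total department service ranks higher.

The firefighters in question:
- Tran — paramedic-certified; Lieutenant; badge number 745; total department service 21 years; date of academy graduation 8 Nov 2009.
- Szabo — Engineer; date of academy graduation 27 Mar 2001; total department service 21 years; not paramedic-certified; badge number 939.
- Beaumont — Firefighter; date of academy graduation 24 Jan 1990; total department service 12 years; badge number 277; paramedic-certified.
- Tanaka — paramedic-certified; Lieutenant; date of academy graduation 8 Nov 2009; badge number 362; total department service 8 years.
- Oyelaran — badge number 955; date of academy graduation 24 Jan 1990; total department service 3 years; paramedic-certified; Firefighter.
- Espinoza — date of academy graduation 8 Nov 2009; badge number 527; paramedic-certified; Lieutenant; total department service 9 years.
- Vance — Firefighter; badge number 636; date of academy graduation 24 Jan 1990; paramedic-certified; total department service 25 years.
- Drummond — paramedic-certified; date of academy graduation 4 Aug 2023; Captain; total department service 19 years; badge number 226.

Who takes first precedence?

Drummond

By rank: Drummond (Captain); then Tran, Espinoza and Tanaka (Lieutenant); then Szabo (Engineer); then Vance, Beaumont and Oyelaran (Firefighter).
Tran, Espinoza and Tanaka all have date of academy graduation 8 Nov 2009, so the next rule applies.
Tran, Espinoza and Tanaka are each paramedic-certified, so the next rule applies.
Among Tran, Espinoza and Tanaka, by total department service (higher first): Tran (21 years) before Espinoza (9 years) before Tanaka (8 years).
Vance, Beaumont and Oyelaran all have date of academy graduation 24 Jan 1990, so the next rule applies.
Vance, Beaumont and Oyelaran are each paramedic-certified, so the next rule applies.
Among Vance, Beaumont and Oyelaran, by total department service (higher first): Vance (25 years) before Beaumont (12 years) before Oyelaran (3 years).
Order: Drummond, Tran, Espinoza, Tanaka, Szabo, Vance, Beaumont, Oyelaran.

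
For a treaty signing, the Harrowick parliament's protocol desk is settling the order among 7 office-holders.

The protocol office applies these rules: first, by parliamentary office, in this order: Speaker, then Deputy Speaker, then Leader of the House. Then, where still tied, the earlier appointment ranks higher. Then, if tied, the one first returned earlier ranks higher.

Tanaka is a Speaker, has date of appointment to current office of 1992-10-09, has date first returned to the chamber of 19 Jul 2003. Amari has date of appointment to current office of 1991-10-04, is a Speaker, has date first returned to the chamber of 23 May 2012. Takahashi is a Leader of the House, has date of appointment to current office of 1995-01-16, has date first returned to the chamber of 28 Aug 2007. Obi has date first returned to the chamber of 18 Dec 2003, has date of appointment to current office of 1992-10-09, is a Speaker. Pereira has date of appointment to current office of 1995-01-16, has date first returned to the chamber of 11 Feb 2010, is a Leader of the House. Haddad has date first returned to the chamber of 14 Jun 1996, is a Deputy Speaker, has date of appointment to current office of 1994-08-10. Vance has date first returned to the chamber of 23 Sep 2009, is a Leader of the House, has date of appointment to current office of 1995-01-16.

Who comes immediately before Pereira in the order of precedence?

Vance

By parliamentary office: Amari, Tanaka and Obi (Speaker); then Haddad (Deputy Speaker); then Takahashi, Vance and Pereira (Leader of the House).
Among Amari, Tanaka and Obi, by date of appointment to current office (earlier first): Amari (1991-10-04) before Tanaka and Obi (1992-10-09).
Among Tanaka and Obi, by date first returned to the chamber (earlier first): Tanaka (19 Jul 2003) before Obi (18 Dec 2003).
Takahashi, Vance and Pereira all have date of appointment to current office 1995-01-16, so the next rule applies.
Among Takahashi, Vance and Pereira, by date first returned to the chamber (earlier first): Takahashi (28 Aug 2007) before Vance (23 Sep 2009) before Pereira (11 Feb 2010).
Order: Amari, Tanaka, Obi, Haddad, Takahashi, Vance, Pereira.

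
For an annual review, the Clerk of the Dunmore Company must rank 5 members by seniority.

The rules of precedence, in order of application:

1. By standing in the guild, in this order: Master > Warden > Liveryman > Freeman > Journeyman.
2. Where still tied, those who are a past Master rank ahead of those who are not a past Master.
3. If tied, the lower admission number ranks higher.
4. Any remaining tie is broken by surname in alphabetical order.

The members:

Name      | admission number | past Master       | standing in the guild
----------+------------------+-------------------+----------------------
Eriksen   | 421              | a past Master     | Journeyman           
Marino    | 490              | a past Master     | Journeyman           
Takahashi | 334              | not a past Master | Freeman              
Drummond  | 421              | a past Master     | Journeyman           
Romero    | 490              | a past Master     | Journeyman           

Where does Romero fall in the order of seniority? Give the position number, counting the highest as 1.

By standing in the guild: Takahashi (Freeman); then Drummond, Eriksen, Marino and Romero (Journeyman).
Drummond, Eriksen, Marino and Romero are each a past Master, so the next rule applies.
Among Drummond, Eriksen, Marino and Romero, by admission number (lower first): Drummond and Eriksen (421) before Marino and Romero (490).
Among Drummond and Eriksen, alphabetically by surname: Drummond before Eriksen.
Among Marino and Romero, alphabetically by surname: Marino before Romero.
Order: Takahashi, Drummond, Eriksen, Marino, Romero. So position 5.

5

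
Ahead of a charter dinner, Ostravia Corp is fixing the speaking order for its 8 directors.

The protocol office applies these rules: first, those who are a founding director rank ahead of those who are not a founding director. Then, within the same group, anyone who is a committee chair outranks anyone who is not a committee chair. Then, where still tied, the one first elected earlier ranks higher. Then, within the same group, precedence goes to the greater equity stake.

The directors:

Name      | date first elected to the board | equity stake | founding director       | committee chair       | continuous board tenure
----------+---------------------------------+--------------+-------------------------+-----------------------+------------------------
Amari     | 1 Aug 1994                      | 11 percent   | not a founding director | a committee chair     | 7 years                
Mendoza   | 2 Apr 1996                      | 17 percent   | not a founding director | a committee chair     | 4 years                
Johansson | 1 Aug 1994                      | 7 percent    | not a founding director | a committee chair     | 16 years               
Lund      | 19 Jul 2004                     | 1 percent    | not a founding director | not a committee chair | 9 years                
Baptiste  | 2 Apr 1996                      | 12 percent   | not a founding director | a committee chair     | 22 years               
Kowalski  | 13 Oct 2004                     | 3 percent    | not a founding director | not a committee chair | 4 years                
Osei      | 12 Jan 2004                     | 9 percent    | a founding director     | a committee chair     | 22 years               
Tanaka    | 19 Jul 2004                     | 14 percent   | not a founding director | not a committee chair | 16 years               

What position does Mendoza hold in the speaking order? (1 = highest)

By the first rule: Osei (a founding director); then Amari, Johansson, Mendoza, Baptiste, Tanaka, Lund and Kowalski (each not a founding director).
Among Amari, Johansson, Mendoza, Baptiste, Tanaka, Lund and Kowalski, a committee chair before not a committee chair: Amari, Johansson, Mendoza and Baptiste (a committee chair) before Tanaka, Lund and Kowalski (not a committee chair).
Among Amari, Johansson, Mendoza and Baptiste, by date first elected to the board (earlier first): Amari and Johansson (1 Aug 1994) before Mendoza and Baptiste (2 Apr 1996).
Among Amari and Johansson, by equity stake (higher first): Amari (11 percent) before Johansson (7 percent).
Among Mendoza and Baptiste, by equity stake (higher first): Mendoza (17 percent) before Baptiste (12 percent).
Among Tanaka, Lund and Kowalski, by date first elected to the board (earlier first): Tanaka and Lund (19 Jul 2004) before Kowalski (13 Oct 2004).
Among Tanaka and Lund, by equity stake (higher first): Tanaka (14 percent) before Lund (1 percent).
Order: Osei, Amari, Johansson, Mendoza, Baptiste, Tanaka, Lund, Kowalski. So position 4.

4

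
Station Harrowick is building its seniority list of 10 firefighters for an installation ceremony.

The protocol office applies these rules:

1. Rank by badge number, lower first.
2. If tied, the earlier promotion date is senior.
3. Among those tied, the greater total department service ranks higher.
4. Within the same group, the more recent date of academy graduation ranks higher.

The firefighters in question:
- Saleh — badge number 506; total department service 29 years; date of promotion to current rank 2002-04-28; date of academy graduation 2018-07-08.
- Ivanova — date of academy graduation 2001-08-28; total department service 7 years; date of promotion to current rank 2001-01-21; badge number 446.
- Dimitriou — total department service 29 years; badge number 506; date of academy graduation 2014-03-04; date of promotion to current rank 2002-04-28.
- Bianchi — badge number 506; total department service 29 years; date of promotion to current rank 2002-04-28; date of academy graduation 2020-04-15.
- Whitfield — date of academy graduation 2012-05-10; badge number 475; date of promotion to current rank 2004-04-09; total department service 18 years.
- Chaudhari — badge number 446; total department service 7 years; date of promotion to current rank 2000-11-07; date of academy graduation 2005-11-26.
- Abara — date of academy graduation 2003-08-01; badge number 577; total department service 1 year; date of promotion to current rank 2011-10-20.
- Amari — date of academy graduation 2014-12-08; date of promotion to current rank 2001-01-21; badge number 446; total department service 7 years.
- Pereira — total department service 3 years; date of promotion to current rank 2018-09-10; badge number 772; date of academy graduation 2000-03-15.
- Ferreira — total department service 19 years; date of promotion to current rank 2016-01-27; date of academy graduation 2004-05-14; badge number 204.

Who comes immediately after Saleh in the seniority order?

By badge number (lower first): Ferreira (204); then Chaudhari, Amari and Ivanova (each 446); then Whitfield (475); then Bianchi, Saleh and Dimitriou (each 506); then Abara (577); then Pereira (772).
Among Chaudhari, Amari and Ivanova, by date of promotion to current rank (earlier first): Chaudhari (2000-11-07) before Amari and Ivanova (2001-01-21).
Amari and Ivanova both have total department service 7 years, so the next rule applies.
Among Amari and Ivanova, by date of academy graduation (later first): Amari (2014-12-08) before Ivanova (2001-08-28).
Bianchi, Saleh and Dimitriou all have date of promotion to current rank 2002-04-28, so the next rule applies.
Bianchi, Saleh and Dimitriou all have total department service 29 years, so the next rule applies.
Among Bianchi, Saleh and Dimitriou, by date of academy graduation (later first): Bianchi (2020-04-15) before Saleh (2018-07-08) before Dimitriou (2014-03-04).
Order: Ferreira, Chaudhari, Amari, Ivanova, Whitfield, Bianchi, Saleh, Dimitriou, Abara, Pereira.

Dimitriou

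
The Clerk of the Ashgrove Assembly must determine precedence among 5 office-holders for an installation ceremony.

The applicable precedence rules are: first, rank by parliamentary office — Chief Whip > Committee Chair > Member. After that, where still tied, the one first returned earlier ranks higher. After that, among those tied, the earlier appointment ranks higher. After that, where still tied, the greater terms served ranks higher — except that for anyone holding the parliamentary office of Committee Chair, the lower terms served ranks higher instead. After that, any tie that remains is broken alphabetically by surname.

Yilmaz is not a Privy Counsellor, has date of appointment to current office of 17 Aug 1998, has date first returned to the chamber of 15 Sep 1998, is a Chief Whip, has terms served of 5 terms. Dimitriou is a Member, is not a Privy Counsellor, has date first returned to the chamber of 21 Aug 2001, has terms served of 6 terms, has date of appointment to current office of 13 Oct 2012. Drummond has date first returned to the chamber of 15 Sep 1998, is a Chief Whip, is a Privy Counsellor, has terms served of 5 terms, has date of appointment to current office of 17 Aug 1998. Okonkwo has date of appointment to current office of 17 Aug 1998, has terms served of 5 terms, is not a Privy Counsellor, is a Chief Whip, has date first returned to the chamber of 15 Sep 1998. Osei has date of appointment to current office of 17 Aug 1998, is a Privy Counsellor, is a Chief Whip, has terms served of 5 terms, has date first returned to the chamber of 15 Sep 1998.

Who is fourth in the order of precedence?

Yilmaz

By parliamentary office: Drummond, Okonkwo, Osei and Yilmaz (Chief Whip); then Dimitriou (Member).
Drummond, Okonkwo, Osei and Yilmaz all have date first returned to the chamber 15 Sep 1998, so the next rule applies.
Drummond, Okonkwo, Osei and Yilmaz all have date of appointment to current office 17 Aug 1998, so the next rule applies.
Drummond, Okonkwo, Osei and Yilmaz all have terms served 5 terms, so the next rule applies.
Among Drummond, Okonkwo, Osei and Yilmaz, alphabetically by surname: Drummond before Okonkwo before Osei before Yilmaz.
Order: Drummond, Okonkwo, Osei, Yilmaz, Dimitriou.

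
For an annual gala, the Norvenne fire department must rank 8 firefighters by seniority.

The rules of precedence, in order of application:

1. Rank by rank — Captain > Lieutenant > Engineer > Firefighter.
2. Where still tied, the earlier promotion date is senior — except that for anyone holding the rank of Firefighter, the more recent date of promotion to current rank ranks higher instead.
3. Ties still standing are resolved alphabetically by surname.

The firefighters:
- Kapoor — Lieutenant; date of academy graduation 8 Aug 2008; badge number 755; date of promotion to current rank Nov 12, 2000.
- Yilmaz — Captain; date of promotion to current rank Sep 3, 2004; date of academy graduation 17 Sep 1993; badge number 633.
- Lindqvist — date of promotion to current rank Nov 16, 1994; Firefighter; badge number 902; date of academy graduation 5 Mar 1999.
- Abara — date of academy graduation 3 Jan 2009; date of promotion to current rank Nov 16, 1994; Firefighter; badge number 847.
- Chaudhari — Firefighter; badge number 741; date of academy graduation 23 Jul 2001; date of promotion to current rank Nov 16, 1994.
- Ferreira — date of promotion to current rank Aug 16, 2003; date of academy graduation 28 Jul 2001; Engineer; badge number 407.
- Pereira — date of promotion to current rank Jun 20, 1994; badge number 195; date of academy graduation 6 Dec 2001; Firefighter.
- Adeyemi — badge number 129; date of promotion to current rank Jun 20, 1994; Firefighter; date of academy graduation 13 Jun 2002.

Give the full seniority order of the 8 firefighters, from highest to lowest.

By rank: Yilmaz (Captain); then Kapoor (Lieutenant); then Ferreira (Engineer); then Abara, Chaudhari, Lindqvist, Adeyemi and Pereira (Firefighter).
Among Abara, Chaudhari, Lindqvist, Adeyemi and Pereira, by date of promotion to current rank (later first) (reversed rule for this group): Abara, Chaudhari and Lindqvist (Nov 16, 1994) before Adeyemi and Pereira (Jun 20, 1994).
Among Abara, Chaudhari and Lindqvist, alphabetically by surname: Abara before Chaudhari before Lindqvist.
Among Adeyemi and Pereira, alphabetically by surname: Adeyemi before Pereira.
Full order: Yilmaz, Kapoor, Ferreira, Abara, Chaudhari, Lindqvist, Adeyemi, Pereira.

Yilmaz, Kapoor, Ferreira, Abara, Chaudhari, Lindqvist, Adeyemi, Pereira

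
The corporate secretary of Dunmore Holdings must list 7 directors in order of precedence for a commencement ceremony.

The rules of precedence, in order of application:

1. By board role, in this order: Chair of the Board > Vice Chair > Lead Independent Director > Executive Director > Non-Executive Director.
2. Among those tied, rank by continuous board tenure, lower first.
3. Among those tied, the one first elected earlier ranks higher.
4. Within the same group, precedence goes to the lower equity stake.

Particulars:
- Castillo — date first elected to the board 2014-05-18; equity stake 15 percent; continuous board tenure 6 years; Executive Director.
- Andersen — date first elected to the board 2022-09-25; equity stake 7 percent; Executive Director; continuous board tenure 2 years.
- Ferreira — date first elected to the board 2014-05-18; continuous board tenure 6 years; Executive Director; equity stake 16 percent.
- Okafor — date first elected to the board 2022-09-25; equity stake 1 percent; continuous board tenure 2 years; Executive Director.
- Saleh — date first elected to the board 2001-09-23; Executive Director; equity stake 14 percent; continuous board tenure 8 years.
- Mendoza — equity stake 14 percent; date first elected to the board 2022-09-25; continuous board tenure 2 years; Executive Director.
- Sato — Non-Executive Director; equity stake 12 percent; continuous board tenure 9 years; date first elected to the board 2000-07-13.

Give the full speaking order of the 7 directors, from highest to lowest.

Okafor, Andersen, Mendoza, Castillo, Ferreira, Saleh, Sato

By board role: Okafor, Andersen, Mendoza, Castillo, Ferreira and Saleh (Executive Director); then Sato (Non-Executive Director).
Among Okafor, Andersen, Mendoza, Castillo, Ferreira and Saleh, by continuous board tenure (lower first): Okafor, Andersen and Mendoza (2 years) before Castillo and Ferreira (6 years) before Saleh (8 years).
Okafor, Andersen and Mendoza all have date first elected to the board 2022-09-25, so the next rule applies.
Among Okafor, Andersen and Mendoza, by equity stake (lower first): Okafor (1 percent) before Andersen (7 percent) before Mendoza (14 percent).
Castillo and Ferreira both have date first elected to the board 2014-05-18, so the next rule applies.
Among Castillo and Ferreira, by equity stake (lower first): Castillo (15 percent) before Ferreira (16 percent).
Full order: Okafor, Andersen, Mendoza, Castillo, Ferreira, Saleh, Sato.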